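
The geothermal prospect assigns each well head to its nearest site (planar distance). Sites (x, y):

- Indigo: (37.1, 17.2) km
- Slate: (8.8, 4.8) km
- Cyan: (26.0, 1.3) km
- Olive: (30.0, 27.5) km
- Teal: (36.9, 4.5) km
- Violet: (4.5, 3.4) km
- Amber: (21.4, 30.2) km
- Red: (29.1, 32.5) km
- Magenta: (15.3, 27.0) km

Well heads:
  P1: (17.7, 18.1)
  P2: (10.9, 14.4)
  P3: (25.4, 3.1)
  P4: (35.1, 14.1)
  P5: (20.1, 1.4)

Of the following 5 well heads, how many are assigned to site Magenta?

P1 → Magenta
P2 → Slate
P3 → Cyan
P4 → Indigo
P5 → Cyan
1 of the 5 goes to Magenta.

1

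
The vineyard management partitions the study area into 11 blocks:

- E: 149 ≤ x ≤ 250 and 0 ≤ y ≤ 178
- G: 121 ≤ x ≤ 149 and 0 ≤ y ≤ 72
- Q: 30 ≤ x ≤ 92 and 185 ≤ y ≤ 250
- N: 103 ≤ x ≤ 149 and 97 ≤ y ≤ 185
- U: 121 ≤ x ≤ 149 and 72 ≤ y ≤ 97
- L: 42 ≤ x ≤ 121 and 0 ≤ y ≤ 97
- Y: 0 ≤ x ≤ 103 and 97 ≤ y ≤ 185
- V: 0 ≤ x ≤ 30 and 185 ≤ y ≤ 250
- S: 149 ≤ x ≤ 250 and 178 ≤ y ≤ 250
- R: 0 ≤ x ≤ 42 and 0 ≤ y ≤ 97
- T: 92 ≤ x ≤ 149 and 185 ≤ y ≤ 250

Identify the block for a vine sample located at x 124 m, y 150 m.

The point has x = 124 and y = 150.
Only N satisfies 103 ≤ x ≤ 149 and 97 ≤ y ≤ 185.

N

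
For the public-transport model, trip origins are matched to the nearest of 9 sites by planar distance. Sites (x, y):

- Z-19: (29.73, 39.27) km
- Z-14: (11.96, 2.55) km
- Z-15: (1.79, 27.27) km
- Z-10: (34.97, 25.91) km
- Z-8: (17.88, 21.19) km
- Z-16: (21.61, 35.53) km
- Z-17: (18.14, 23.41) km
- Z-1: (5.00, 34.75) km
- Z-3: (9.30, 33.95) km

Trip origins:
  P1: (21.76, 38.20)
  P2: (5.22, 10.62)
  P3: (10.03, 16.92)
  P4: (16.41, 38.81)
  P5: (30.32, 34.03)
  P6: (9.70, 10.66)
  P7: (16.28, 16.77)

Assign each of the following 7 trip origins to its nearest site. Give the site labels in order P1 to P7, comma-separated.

P1 → Z-16 (d²=7.15)
P2 → Z-14 (d²=110.55)
P3 → Z-8 (d²=79.86)
P4 → Z-16 (d²=37.80)
P5 → Z-19 (d²=27.81)
P6 → Z-14 (d²=70.88)
P7 → Z-8 (d²=22.10)

Z-16, Z-14, Z-8, Z-16, Z-19, Z-14, Z-8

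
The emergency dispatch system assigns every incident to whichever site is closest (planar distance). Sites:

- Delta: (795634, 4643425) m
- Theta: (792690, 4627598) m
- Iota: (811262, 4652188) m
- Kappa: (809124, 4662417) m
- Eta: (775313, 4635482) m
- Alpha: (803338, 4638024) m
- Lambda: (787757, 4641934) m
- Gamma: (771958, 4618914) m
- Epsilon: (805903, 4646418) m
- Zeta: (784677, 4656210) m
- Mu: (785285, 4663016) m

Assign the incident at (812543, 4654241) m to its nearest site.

Iota

Squared distances to each site:
Delta: 402900137.000; Theta: 1103991058.000; Iota: 5855770.000; Kappa: 78536537.000; Eta: 1737972981.000; Alpha: 347723114.000; Lambda: 765808045.000; Gamma: 2895139154.000; Epsilon: 105288929.000; Zeta: 780390917.000; Mu: 819999189.000.
Minimum at Iota.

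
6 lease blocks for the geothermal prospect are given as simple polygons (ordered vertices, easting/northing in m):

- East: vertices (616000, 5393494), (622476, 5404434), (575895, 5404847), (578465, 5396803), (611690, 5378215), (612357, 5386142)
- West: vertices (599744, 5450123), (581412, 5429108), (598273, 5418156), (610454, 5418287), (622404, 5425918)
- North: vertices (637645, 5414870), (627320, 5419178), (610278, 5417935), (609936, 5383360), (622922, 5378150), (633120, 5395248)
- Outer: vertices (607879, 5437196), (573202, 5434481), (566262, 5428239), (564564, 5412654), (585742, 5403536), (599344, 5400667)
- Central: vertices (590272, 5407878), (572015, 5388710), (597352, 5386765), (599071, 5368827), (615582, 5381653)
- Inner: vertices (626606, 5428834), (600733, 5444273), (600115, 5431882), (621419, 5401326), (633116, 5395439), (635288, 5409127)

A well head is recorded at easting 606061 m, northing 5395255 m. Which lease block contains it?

East

Cast a ray rightward from (606061, 5395255). For each polygon, the edges (by vertex number in listed order) whose endpoints lie on opposite sides of northing = 5395255, where each meets that height, and whether that is right or left of the point:
East: 1–2 at easting≈617042.4 (right), 4–5 at easting≈581232.0 (left) → 1 crossing.
West: no edge straddles that height → 0 crossings.
North: 3–4 at easting≈610053.7 (right), 6–1 at easting≈633121.6 (right) → 2 crossings.
Outer: no edge straddles that height → 0 crossings.
Central: 1–2 at easting≈578248.9 (left), 5–1 at easting≈602454.6 (left) → 0 crossings.
Inner: no edge straddles that height → 0 crossings.
Only East has an odd count, so the point is inside East.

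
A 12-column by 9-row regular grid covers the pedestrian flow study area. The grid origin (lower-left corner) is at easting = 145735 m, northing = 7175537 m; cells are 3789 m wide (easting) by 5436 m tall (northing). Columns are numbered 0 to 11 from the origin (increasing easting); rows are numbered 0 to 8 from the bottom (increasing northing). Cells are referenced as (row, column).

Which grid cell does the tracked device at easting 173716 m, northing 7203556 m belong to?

Column index: ⌊(173716 − 145735) / 3789⌋ = ⌊7.385⌋ = 7
Row offset from origin: ⌊(7203556 − 7175537) / 5436⌋ = ⌊5.154⌋ = 5 → row 5

(5, 7)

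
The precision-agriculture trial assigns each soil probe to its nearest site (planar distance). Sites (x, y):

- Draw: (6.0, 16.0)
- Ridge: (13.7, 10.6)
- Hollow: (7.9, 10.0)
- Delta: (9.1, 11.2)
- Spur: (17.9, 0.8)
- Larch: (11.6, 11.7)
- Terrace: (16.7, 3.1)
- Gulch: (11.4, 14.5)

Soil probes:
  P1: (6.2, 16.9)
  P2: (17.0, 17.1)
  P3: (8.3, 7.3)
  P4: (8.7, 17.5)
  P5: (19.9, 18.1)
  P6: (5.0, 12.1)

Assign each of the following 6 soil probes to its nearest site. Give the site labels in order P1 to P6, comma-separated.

Draw, Gulch, Hollow, Draw, Gulch, Hollow

P1 → Draw (d²=0.85)
P2 → Gulch (d²=38.12)
P3 → Hollow (d²=7.45)
P4 → Draw (d²=9.54)
P5 → Gulch (d²=85.21)
P6 → Hollow (d²=12.82)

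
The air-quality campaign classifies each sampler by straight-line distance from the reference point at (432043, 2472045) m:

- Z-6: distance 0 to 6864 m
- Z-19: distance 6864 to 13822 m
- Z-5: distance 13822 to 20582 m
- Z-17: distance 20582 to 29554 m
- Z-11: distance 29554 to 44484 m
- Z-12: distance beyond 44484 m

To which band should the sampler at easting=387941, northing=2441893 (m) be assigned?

Distance = √((387941−432043)² + (2441893−2472045)²) = √(1944986404.000 + 909143104.000) = 53424.054 m.
44484 ≤ 53424.054 < ∞ → Z-12.

Z-12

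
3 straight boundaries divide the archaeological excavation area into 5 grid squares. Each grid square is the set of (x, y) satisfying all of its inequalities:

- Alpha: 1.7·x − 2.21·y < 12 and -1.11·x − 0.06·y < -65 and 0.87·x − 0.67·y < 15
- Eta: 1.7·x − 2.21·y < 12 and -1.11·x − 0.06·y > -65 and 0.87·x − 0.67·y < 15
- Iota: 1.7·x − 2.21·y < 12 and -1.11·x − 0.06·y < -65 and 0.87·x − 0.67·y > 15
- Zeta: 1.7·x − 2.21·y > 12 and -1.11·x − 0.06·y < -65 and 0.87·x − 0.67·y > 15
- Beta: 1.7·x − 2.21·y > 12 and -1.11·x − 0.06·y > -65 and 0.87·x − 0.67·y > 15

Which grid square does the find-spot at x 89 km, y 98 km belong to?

Alpha

1.7·89 − 2.21·98 = -65.280, which is < 12
-1.11·89 − 0.06·98 = -104.670, which is < -65
0.87·89 − 0.67·98 = 11.770, which is < 15
This sign pattern matches Alpha.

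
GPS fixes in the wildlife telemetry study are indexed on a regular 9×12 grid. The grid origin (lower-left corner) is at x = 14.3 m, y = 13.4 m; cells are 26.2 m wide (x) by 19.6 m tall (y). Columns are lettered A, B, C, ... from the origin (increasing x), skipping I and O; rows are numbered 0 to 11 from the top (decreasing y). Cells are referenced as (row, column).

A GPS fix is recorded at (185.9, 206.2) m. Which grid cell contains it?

(2, G)

Column index: ⌊(185.9 − 14.3) / 26.2⌋ = ⌊6.550⌋ = 6 → column G
Row offset from origin: ⌊(206.2 − 13.4) / 19.6⌋ = ⌊9.837⌋ = 9 → row 2 (counted from top)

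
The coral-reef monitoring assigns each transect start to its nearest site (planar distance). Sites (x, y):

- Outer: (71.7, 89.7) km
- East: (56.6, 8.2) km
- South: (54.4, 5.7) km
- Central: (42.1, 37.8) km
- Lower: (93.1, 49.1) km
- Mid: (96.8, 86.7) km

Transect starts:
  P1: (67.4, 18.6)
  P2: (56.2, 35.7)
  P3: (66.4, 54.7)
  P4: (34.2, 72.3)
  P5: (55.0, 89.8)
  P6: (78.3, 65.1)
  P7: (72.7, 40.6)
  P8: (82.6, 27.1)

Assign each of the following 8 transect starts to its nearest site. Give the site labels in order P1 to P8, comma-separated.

P1 → East (d²=224.80)
P2 → Central (d²=203.22)
P3 → Lower (d²=744.25)
P4 → Central (d²=1252.66)
P5 → Outer (d²=278.90)
P6 → Lower (d²=475.04)
P7 → Lower (d²=488.41)
P8 → Lower (d²=594.25)

East, Central, Lower, Central, Outer, Lower, Lower, Lower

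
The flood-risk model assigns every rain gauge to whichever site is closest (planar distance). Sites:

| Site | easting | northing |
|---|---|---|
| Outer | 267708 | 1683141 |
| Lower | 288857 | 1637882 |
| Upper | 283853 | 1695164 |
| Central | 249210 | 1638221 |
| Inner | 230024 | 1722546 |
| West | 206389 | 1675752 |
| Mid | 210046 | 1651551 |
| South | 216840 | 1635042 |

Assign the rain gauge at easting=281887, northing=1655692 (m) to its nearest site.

Lower

Squared distances to each site:
Outer: 954491642.000; Lower: 365777000.000; Upper: 1561903940.000; Central: 1373022170.000; Inner: 7159228085.000; West: 6102351604.000; Mid: 5178277162.000; South: 4657534709.000.
Minimum at Lower.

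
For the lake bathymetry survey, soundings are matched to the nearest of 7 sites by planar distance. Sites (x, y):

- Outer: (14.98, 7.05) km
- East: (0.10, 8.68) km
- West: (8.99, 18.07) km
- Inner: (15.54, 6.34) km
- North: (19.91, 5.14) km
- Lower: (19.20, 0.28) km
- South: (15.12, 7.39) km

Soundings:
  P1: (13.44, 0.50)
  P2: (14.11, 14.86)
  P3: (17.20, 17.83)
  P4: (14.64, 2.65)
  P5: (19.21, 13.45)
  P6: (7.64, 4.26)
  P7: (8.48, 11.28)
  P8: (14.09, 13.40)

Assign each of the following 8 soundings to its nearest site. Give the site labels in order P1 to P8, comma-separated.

Lower, West, West, Inner, South, Outer, West, South

P1 → Lower (d²=33.23)
P2 → West (d²=36.52)
P3 → West (d²=67.46)
P4 → Inner (d²=14.43)
P5 → South (d²=53.45)
P6 → Outer (d²=61.66)
P7 → West (d²=46.36)
P8 → South (d²=37.18)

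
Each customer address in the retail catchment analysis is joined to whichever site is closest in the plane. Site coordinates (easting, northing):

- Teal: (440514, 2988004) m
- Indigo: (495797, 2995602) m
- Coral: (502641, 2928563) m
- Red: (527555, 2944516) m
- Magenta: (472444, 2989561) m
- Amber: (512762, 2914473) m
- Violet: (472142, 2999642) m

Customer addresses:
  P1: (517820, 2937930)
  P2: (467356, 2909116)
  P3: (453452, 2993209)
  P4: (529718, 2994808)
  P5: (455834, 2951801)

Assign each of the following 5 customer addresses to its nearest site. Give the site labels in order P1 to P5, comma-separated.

P1 → Red (d²=138145621.00)
P2 → Coral (d²=1623217034.00)
P3 → Teal (d²=194483869.00)
P4 → Indigo (d²=1151264677.00)
P5 → Teal (d²=1545359609.00)

Red, Coral, Teal, Indigo, Teal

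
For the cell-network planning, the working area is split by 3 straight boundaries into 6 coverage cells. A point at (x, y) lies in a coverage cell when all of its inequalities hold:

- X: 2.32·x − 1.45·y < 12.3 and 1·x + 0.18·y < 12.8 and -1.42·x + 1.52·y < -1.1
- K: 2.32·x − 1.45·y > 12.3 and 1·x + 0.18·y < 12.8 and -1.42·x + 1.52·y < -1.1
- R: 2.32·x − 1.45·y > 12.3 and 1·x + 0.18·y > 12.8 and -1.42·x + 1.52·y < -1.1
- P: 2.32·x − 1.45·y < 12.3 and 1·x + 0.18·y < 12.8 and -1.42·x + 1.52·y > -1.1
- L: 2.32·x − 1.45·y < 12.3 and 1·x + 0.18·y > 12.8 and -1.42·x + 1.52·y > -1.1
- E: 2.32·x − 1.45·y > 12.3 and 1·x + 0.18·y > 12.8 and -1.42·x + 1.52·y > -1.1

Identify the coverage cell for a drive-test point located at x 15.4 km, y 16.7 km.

L

2.32·15.4 − 1.45·16.7 = 11.513, which is < 12.3
1·15.4 + 0.18·16.7 = 18.406, which is > 12.8
-1.42·15.4 + 1.52·16.7 = 3.516, which is > -1.1
This sign pattern matches L.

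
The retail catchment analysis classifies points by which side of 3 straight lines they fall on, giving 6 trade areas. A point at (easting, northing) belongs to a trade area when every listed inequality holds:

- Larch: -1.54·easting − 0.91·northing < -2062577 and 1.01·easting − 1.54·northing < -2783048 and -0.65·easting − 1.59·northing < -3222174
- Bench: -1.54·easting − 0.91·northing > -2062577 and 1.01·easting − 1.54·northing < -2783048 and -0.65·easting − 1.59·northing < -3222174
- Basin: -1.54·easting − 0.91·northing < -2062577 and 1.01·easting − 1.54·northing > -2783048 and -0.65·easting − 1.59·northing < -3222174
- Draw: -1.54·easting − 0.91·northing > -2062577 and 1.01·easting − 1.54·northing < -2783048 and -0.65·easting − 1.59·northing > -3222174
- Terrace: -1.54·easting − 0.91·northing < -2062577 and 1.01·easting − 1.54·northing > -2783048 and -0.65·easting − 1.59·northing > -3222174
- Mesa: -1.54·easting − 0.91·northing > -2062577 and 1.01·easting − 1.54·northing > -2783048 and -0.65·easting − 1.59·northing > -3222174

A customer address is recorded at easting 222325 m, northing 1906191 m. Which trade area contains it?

-1.54·222325 − 0.91·1906191 = -2077014.310, which is < -2062577
1.01·222325 − 1.54·1906191 = -2710985.890, which is > -2783048
-0.65·222325 − 1.59·1906191 = -3175354.940, which is > -3222174
This sign pattern matches Terrace.

Terrace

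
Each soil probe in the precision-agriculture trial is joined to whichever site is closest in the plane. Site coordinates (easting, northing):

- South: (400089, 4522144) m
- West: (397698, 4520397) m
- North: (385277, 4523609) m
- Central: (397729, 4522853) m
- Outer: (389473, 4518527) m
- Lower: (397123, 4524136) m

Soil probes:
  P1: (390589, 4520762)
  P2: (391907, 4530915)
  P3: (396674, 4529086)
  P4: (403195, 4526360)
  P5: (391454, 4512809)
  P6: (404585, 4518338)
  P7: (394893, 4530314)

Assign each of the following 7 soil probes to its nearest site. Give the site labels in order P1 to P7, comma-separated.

P1 → Outer (d²=6240681.00)
P2 → Lower (d²=73161497.00)
P3 → Lower (d²=24704101.00)
P4 → South (d²=27421892.00)
P5 → Outer (d²=36619885.00)
P6 → South (d²=34699652.00)
P7 → Lower (d²=43140584.00)

Outer, Lower, Lower, South, Outer, South, Lower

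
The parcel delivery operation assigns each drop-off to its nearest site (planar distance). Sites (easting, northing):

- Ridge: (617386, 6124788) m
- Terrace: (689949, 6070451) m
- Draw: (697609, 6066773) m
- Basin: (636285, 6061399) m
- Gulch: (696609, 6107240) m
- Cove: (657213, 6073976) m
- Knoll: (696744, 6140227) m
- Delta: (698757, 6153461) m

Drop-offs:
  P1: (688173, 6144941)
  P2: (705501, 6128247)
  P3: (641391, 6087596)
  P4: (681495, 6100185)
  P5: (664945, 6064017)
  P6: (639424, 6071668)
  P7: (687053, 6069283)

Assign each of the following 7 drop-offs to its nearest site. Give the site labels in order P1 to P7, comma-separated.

Knoll, Knoll, Cove, Gulch, Cove, Basin, Terrace

P1 → Knoll (d²=95683837.00)
P2 → Knoll (d²=220205449.00)
P3 → Cove (d²=435840084.00)
P4 → Gulch (d²=278206021.00)
P5 → Cove (d²=158965505.00)
P6 → Basin (d²=115305682.00)
P7 → Terrace (d²=9751040.00)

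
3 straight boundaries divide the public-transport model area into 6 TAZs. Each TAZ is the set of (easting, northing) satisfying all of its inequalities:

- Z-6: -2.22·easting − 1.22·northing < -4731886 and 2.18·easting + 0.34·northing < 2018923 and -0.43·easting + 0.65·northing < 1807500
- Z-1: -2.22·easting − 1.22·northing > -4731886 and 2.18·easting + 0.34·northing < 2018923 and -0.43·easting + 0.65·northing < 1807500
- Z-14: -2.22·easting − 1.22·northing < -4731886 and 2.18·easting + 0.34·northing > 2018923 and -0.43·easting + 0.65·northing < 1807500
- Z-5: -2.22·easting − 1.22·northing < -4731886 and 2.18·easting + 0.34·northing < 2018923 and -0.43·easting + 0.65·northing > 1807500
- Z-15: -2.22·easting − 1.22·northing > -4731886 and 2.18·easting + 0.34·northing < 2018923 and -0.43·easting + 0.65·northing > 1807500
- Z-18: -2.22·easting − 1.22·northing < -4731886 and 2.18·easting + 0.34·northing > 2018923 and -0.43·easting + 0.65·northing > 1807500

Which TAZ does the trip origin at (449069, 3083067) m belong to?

-2.22·449069 − 1.22·3083067 = -4758274.920, which is < -4731886
2.18·449069 + 0.34·3083067 = 2027213.200, which is > 2018923
-0.43·449069 + 0.65·3083067 = 1810893.880, which is > 1807500
This sign pattern matches Z-18.

Z-18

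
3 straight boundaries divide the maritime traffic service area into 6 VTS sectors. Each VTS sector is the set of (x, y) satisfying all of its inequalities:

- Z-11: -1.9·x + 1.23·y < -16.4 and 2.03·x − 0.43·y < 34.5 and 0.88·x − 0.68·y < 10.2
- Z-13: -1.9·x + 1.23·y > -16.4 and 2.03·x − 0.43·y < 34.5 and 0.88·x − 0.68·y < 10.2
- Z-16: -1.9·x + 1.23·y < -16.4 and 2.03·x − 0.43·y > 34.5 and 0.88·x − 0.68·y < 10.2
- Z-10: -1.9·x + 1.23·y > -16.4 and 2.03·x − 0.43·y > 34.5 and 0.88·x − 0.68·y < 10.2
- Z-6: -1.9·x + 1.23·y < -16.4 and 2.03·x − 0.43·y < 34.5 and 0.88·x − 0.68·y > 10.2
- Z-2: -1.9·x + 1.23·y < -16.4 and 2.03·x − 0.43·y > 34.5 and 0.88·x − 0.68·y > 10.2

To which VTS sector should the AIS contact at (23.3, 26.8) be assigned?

-1.9·23.3 + 1.23·26.8 = -11.306, which is > -16.4
2.03·23.3 − 0.43·26.8 = 35.775, which is > 34.5
0.88·23.3 − 0.68·26.8 = 2.280, which is < 10.2
This sign pattern matches Z-10.

Z-10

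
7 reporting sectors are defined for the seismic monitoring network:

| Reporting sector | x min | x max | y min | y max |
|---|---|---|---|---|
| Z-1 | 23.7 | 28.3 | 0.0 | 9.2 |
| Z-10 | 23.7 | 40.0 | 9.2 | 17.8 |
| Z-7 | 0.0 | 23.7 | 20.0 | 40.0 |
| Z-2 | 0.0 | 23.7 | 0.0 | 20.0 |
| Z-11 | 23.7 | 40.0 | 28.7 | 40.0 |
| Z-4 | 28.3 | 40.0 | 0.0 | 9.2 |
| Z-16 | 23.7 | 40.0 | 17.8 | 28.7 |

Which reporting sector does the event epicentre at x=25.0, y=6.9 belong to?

The point has x = 25.0 and y = 6.9.
Only Z-1 satisfies 23.7 ≤ x ≤ 28.3 and 0.0 ≤ y ≤ 9.2.

Z-1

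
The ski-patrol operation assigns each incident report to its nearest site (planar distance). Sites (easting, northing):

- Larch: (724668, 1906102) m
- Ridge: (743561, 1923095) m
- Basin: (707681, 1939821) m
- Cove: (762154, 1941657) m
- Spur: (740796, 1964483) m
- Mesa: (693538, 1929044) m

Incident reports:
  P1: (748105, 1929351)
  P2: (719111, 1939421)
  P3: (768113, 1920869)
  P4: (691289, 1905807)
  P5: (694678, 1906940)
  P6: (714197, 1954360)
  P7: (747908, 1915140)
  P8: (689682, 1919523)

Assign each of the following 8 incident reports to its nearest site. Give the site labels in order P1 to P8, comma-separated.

Ridge, Basin, Cove, Mesa, Mesa, Basin, Ridge, Mesa

P1 → Ridge (d²=59785472.00)
P2 → Basin (d²=130804900.00)
P3 → Cove (d²=467650625.00)
P4 → Mesa (d²=545016170.00)
P5 → Mesa (d²=489886416.00)
P6 → Basin (d²=253840777.00)
P7 → Ridge (d²=82178434.00)
P8 → Mesa (d²=105518177.00)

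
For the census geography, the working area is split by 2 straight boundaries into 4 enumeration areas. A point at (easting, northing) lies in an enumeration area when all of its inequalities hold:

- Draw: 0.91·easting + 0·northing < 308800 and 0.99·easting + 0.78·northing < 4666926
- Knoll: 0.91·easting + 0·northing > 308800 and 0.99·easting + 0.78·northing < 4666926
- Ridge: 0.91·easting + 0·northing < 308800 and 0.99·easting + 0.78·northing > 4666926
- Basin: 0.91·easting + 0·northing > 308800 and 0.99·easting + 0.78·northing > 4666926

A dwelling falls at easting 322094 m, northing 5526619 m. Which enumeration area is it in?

Draw

0.91·322094 + 0·5526619 = 293105.540, which is < 308800
0.99·322094 + 0.78·5526619 = 4629635.880, which is < 4666926
This sign pattern matches Draw.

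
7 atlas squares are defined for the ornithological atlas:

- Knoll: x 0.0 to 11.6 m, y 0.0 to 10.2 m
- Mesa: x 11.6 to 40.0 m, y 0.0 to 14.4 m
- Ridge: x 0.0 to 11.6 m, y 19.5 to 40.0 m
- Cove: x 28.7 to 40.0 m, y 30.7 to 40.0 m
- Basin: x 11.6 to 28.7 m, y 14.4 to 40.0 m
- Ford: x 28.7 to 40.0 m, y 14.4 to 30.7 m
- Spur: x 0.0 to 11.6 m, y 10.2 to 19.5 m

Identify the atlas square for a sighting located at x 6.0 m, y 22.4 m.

Ridge

The point has x = 6.0 and y = 22.4.
Only Ridge satisfies 0.0 ≤ x ≤ 11.6 and 19.5 ≤ y ≤ 40.0.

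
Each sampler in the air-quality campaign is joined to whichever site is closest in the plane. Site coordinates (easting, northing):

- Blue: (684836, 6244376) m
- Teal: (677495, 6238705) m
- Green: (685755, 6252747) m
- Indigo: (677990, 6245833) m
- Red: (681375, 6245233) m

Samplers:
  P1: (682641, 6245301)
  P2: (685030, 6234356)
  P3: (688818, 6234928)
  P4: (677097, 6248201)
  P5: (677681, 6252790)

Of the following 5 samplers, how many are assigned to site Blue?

1

P1 → Red
P2 → Teal
P3 → Blue
P4 → Indigo
P5 → Indigo
1 of the 5 goes to Blue.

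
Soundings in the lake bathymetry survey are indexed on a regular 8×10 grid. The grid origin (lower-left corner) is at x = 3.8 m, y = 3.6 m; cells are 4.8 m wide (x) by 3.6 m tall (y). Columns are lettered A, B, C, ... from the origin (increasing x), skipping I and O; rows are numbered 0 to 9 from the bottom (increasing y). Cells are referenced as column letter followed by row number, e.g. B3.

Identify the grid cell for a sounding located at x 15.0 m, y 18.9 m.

C4

Column index: ⌊(15.0 − 3.8) / 4.8⌋ = ⌊2.333⌋ = 2 → column C
Row offset from origin: ⌊(18.9 − 3.6) / 3.6⌋ = ⌊4.250⌋ = 4 → row 4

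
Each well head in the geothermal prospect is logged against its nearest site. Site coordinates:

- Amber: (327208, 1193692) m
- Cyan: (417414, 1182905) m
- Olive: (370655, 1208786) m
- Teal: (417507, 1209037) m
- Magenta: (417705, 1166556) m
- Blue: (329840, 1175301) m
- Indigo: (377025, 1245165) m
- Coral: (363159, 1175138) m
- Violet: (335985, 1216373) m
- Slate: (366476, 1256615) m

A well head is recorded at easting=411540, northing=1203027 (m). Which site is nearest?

Teal

Squared distances to each site:
Amber: 7199028449.000; Cyan: 439398760.000; Olive: 1704749306.000; Teal: 71725189.000; Magenta: 1368141066.000; Blue: 7443621076.000; Indigo: 2966896269.000; Coral: 3118517482.000; Violet: 5886673741.000; Slate: 4902437840.000.
Minimum at Teal.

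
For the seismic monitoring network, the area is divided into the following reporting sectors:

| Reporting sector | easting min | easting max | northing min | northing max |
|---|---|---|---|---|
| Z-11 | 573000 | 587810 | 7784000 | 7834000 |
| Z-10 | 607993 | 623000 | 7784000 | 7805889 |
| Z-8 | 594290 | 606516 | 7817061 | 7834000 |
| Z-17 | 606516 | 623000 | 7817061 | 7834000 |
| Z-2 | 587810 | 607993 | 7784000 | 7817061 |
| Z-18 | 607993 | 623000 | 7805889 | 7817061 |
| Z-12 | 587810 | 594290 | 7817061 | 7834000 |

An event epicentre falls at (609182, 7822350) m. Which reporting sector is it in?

The point has easting = 609182 and northing = 7822350.
Only Z-17 satisfies 606516 ≤ easting ≤ 623000 and 7817061 ≤ northing ≤ 7834000.

Z-17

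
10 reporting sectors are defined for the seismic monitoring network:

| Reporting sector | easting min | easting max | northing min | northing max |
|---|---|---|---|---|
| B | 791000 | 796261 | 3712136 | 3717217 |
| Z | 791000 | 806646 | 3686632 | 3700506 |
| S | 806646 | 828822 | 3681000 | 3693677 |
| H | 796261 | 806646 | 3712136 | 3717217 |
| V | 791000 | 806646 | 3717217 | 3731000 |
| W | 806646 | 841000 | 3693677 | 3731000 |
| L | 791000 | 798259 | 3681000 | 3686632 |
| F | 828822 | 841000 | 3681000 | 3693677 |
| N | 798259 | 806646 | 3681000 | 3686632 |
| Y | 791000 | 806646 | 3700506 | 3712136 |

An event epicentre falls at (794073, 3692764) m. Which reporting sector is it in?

The point has easting = 794073 and northing = 3692764.
Only Z satisfies 791000 ≤ easting ≤ 806646 and 3686632 ≤ northing ≤ 3700506.

Z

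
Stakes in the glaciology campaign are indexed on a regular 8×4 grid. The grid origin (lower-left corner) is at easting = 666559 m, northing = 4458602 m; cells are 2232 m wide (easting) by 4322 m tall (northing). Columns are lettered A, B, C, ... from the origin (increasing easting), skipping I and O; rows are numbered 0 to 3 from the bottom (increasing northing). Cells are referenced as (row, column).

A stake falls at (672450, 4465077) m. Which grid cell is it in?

(1, C)

Column index: ⌊(672450 − 666559) / 2232⌋ = ⌊2.639⌋ = 2 → column C
Row offset from origin: ⌊(4465077 − 4458602) / 4322⌋ = ⌊1.498⌋ = 1 → row 1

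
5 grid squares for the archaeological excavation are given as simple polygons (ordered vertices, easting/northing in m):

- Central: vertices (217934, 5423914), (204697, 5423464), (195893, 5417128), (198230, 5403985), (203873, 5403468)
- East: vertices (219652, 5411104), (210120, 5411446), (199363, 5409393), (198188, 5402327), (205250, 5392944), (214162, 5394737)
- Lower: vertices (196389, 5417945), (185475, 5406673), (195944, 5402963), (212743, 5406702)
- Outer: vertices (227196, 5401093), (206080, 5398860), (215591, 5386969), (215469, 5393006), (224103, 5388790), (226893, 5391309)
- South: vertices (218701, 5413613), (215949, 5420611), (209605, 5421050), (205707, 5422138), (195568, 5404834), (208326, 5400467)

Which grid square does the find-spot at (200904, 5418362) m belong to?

Central

Cast a ray rightward from (200904, 5418362). For each polygon, the edges (by vertex number in listed order) whose endpoints lie on opposite sides of northing = 5418362, where each meets that height, and whether that is right or left of the point:
Central: 2–3 at easting≈197607.7 (left), 5–1 at easting≈214115.8 (right) → 1 crossing.
East: no edge straddles that height → 0 crossings.
Lower: no edge straddles that height → 0 crossings.
Outer: no edge straddles that height → 0 crossings.
South: 1–2 at easting≈216833.4 (right), 4–5 at easting≈203494.5 (right) → 2 crossings.
Only Central has an odd count, so the point is inside Central.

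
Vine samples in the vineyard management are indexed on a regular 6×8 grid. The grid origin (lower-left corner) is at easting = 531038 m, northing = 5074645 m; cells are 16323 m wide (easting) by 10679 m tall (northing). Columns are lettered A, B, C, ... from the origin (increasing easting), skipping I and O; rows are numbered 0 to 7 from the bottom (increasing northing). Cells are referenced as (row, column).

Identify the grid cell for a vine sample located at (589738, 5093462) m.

Column index: ⌊(589738 − 531038) / 16323⌋ = ⌊3.596⌋ = 3 → column D
Row offset from origin: ⌊(5093462 − 5074645) / 10679⌋ = ⌊1.762⌋ = 1 → row 1

(1, D)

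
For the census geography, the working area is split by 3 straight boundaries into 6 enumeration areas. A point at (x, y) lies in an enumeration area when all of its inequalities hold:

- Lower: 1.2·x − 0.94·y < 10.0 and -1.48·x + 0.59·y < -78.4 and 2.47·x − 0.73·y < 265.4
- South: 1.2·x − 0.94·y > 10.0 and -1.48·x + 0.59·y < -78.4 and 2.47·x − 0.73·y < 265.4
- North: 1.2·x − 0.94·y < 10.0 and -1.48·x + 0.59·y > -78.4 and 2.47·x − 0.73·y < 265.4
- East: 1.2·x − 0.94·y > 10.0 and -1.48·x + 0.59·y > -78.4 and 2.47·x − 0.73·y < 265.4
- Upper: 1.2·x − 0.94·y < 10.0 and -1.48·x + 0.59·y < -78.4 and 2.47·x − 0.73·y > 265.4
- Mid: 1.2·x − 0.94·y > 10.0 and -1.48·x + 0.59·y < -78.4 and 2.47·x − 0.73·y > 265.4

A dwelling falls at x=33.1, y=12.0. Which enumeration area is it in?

East

1.2·33.1 − 0.94·12.0 = 28.440, which is > 10.0
-1.48·33.1 + 0.59·12.0 = -41.908, which is > -78.4
2.47·33.1 − 0.73·12.0 = 72.997, which is < 265.4
This sign pattern matches East.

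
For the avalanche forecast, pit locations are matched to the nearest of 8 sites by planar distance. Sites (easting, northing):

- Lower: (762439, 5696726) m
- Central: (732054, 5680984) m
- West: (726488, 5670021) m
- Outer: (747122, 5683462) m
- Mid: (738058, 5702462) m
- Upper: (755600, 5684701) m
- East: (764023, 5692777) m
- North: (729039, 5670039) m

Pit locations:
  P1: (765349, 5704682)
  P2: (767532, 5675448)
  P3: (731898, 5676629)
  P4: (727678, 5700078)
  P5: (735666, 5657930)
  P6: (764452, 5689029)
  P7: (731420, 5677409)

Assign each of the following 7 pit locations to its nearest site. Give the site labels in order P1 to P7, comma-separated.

P1 → Lower (d²=71766036.00)
P2 → Upper (d²=227990633.00)
P3 → Central (d²=18990361.00)
P4 → Mid (d²=113427856.00)
P5 → North (d²=190545010.00)
P6 → East (d²=14231545.00)
P7 → Central (d²=13182581.00)

Lower, Upper, Central, Mid, North, East, Central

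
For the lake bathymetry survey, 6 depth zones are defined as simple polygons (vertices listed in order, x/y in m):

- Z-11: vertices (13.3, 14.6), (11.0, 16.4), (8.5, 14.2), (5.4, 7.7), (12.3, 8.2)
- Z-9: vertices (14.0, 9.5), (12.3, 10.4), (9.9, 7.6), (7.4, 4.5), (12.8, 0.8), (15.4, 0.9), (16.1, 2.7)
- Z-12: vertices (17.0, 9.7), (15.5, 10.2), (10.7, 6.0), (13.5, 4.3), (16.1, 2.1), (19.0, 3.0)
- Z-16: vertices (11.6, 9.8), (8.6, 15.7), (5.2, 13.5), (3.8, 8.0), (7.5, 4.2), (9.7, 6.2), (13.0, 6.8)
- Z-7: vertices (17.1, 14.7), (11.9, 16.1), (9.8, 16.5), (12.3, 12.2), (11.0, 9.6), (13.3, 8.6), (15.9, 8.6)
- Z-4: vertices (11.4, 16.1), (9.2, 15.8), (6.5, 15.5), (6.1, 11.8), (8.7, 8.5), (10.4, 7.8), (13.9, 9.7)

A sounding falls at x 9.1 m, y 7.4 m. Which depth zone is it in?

Z-16

Cast a ray rightward from (9.1, 7.4). For each polygon, the edges (by vertex number in listed order) whose endpoints lie on opposite sides of y = 7.4, where each meets that height, and whether that is right or left of the point:
Z-11: no edge straddles that height → 0 crossings.
Z-9: 3–4 at x≈9.74 (right), 7–1 at x≈14.65 (right) → 2 crossings.
Z-12: 2–3 at x≈12.30 (right), 6–1 at x≈17.69 (right) → 2 crossings.
Z-16: 4–5 at x≈4.38 (left), 7–1 at x≈12.72 (right) → 1 crossing.
Z-7: no edge straddles that height → 0 crossings.
Z-4: no edge straddles that height → 0 crossings.
Only Z-16 has an odd count, so the point is inside Z-16.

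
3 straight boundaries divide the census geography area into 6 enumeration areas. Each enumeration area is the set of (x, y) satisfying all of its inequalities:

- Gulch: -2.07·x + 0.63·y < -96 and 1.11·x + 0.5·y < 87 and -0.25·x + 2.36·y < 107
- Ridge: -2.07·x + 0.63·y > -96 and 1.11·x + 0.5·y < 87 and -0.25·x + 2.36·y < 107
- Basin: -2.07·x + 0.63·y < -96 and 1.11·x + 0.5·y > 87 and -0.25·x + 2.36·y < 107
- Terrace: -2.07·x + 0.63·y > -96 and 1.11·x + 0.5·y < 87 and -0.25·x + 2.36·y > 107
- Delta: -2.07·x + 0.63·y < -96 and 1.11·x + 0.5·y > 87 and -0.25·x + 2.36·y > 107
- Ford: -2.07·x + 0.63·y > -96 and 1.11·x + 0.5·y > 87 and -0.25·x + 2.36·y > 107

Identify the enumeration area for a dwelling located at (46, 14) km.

Ridge

-2.07·46 + 0.63·14 = -86.400, which is > -96
1.11·46 + 0.5·14 = 58.060, which is < 87
-0.25·46 + 2.36·14 = 21.540, which is < 107
This sign pattern matches Ridge.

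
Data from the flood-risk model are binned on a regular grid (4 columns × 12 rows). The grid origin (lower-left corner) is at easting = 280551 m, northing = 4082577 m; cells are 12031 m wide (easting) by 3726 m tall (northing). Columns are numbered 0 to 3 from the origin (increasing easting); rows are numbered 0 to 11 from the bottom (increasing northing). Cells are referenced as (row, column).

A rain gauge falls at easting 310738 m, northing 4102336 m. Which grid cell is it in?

(5, 2)

Column index: ⌊(310738 − 280551) / 12031⌋ = ⌊2.509⌋ = 2
Row offset from origin: ⌊(4102336 − 4082577) / 3726⌋ = ⌊5.303⌋ = 5 → row 5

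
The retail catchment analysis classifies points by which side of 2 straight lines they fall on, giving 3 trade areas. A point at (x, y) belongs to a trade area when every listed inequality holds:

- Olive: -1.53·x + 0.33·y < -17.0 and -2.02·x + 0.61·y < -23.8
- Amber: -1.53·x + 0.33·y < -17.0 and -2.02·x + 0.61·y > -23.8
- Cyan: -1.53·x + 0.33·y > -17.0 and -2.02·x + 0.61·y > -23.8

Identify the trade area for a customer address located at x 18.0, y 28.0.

Amber

-1.53·18.0 + 0.33·28.0 = -18.300, which is < -17.0
-2.02·18.0 + 0.61·28.0 = -19.280, which is > -23.8
This sign pattern matches Amber.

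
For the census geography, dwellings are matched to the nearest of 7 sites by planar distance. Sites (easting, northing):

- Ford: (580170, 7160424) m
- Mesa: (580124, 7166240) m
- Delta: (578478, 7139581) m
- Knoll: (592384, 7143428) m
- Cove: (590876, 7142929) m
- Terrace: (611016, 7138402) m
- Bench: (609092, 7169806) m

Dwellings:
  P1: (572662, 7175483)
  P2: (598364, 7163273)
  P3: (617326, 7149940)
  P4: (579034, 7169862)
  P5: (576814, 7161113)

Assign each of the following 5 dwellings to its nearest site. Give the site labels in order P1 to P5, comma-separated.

Mesa, Bench, Terrace, Mesa, Ford

P1 → Mesa (d²=141114493.00)
P2 → Bench (d²=157770073.00)
P3 → Terrace (d²=172941544.00)
P4 → Mesa (d²=14306984.00)
P5 → Ford (d²=11737457.00)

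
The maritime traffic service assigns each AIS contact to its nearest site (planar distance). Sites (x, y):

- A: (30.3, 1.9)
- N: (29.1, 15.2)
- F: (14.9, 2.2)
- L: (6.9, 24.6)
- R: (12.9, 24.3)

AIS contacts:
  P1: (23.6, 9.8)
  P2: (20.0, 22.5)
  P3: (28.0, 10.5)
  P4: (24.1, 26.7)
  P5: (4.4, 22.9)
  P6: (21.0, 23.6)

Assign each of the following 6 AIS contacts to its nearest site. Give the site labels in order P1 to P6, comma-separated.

N, R, N, R, L, R

P1 → N (d²=59.41)
P2 → R (d²=53.65)
P3 → N (d²=23.30)
P4 → R (d²=131.20)
P5 → L (d²=9.14)
P6 → R (d²=66.10)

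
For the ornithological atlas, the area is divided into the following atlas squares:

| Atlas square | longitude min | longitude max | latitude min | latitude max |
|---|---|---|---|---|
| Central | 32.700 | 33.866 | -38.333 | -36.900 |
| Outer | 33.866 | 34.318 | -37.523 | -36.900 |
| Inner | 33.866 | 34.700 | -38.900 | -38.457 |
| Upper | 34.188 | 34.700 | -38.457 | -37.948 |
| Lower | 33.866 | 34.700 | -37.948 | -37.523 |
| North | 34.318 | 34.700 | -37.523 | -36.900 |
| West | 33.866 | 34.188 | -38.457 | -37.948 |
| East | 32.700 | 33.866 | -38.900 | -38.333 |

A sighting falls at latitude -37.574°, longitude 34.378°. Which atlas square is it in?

Lower

The point has longitude = 34.378 and latitude = -37.574.
Only Lower satisfies 33.866 ≤ longitude ≤ 34.700 and -37.948 ≤ latitude ≤ -37.523.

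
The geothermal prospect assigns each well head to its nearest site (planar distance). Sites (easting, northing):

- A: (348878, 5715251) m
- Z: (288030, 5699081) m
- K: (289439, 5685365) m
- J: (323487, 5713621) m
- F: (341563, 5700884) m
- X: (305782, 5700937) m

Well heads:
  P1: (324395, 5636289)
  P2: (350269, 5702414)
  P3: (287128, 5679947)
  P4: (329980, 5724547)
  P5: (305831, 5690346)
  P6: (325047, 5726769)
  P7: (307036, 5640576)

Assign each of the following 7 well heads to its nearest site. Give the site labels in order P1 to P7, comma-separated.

P1 → K (d²=3630375712.00)
P2 → F (d²=78135336.00)
P3 → K (d²=34695445.00)
P4 → J (d²=161536525.00)
P5 → X (d²=112171682.00)
P6 → J (d²=175303504.00)
P7 → K (d²=2315708930.00)

K, F, K, J, X, J, K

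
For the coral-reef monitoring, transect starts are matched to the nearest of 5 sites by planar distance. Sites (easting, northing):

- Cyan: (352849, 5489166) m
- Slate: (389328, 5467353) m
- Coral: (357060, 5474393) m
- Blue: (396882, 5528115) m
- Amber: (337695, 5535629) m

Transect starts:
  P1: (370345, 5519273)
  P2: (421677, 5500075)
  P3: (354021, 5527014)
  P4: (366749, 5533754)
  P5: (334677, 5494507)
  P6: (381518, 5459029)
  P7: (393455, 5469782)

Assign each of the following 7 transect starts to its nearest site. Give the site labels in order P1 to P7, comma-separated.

P1 → Blue (d²=782393333.00)
P2 → Blue (d²=1401033625.00)
P3 → Amber (d²=340756501.00)
P4 → Amber (d²=847650541.00)
P5 → Cyan (d²=358747865.00)
P6 → Slate (d²=130285076.00)
P7 → Slate (d²=22932170.00)

Blue, Blue, Amber, Amber, Cyan, Slate, Slate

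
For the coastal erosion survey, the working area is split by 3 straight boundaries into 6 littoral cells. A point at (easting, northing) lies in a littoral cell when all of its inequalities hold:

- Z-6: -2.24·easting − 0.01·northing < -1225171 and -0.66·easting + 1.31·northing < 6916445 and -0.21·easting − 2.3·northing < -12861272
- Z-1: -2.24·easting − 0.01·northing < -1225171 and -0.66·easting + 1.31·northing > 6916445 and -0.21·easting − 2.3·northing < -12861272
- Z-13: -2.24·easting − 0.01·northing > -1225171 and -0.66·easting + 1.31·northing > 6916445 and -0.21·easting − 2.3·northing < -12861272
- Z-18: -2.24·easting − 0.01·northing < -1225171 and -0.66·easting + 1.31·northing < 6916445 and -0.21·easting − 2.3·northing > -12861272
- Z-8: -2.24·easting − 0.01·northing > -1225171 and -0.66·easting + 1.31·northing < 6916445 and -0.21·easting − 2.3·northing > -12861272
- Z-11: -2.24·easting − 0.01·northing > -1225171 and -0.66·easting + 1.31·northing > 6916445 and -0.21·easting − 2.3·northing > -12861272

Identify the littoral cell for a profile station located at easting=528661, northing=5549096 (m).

Z-1

-2.24·528661 − 0.01·5549096 = -1239691.600, which is < -1225171
-0.66·528661 + 1.31·5549096 = 6920399.500, which is > 6916445
-0.21·528661 − 2.3·5549096 = -12873939.610, which is < -12861272
This sign pattern matches Z-1.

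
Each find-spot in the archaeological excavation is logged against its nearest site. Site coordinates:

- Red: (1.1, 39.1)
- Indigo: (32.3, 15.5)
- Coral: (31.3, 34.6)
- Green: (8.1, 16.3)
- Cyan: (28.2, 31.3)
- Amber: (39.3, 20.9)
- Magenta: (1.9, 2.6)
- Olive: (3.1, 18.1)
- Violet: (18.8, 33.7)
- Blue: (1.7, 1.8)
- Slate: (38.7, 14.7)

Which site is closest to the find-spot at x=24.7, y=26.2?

Cyan

Squared distances to each site:
Red: 723.370; Indigo: 172.250; Coral: 114.120; Green: 373.570; Cyan: 38.260; Amber: 241.250; Magenta: 1076.800; Olive: 532.170; Violet: 91.060; Blue: 1124.360; Slate: 328.250.
Minimum at Cyan.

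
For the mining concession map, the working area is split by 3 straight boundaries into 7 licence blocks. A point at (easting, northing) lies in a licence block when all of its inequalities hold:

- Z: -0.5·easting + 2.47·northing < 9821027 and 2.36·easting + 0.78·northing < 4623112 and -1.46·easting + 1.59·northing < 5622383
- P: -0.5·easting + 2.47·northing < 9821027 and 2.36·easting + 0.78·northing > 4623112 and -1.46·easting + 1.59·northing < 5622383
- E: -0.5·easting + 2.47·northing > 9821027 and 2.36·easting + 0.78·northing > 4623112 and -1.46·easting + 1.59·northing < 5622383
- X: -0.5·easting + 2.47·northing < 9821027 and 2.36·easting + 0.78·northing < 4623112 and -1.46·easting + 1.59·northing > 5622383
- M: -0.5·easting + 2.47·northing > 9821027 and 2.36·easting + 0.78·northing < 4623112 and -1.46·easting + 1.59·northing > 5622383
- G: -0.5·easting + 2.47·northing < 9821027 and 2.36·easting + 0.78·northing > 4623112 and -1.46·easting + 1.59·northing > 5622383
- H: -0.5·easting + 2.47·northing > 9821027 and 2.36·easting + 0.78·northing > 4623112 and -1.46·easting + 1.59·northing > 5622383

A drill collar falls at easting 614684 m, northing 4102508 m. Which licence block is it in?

H

-0.5·614684 + 2.47·4102508 = 9825852.760, which is > 9821027
2.36·614684 + 0.78·4102508 = 4650610.480, which is > 4623112
-1.46·614684 + 1.59·4102508 = 5625549.080, which is > 5622383
This sign pattern matches H.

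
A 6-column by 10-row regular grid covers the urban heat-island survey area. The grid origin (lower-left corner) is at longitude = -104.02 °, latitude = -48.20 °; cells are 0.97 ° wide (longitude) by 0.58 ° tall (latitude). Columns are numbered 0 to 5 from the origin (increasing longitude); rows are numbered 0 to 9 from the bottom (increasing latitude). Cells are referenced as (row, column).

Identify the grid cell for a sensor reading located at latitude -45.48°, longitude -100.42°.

(4, 3)

Column index: ⌊(-100.42 − -104.02) / 0.97⌋ = ⌊3.711⌋ = 3
Row offset from origin: ⌊(-45.48 − -48.20) / 0.58⌋ = ⌊4.690⌋ = 4 → row 4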